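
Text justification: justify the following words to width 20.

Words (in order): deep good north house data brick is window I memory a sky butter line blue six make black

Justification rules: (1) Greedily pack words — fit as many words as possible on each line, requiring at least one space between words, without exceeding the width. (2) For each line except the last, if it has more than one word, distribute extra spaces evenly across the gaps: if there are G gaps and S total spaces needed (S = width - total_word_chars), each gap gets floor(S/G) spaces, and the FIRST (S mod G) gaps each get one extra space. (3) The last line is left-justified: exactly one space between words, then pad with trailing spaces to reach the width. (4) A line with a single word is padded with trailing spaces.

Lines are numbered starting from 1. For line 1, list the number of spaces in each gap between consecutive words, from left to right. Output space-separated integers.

Answer: 4 3

Derivation:
Line 1: ['deep', 'good', 'north'] (min_width=15, slack=5)
Line 2: ['house', 'data', 'brick', 'is'] (min_width=19, slack=1)
Line 3: ['window', 'I', 'memory', 'a'] (min_width=17, slack=3)
Line 4: ['sky', 'butter', 'line', 'blue'] (min_width=20, slack=0)
Line 5: ['six', 'make', 'black'] (min_width=14, slack=6)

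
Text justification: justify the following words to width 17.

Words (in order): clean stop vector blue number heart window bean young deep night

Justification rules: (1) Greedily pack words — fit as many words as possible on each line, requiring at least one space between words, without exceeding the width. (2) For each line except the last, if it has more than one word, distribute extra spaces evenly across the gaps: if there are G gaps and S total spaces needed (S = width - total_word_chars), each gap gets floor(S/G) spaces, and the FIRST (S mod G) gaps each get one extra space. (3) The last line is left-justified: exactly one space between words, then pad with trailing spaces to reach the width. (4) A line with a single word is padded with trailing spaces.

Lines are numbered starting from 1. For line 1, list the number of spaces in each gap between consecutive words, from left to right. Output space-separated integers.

Answer: 1 1

Derivation:
Line 1: ['clean', 'stop', 'vector'] (min_width=17, slack=0)
Line 2: ['blue', 'number', 'heart'] (min_width=17, slack=0)
Line 3: ['window', 'bean', 'young'] (min_width=17, slack=0)
Line 4: ['deep', 'night'] (min_width=10, slack=7)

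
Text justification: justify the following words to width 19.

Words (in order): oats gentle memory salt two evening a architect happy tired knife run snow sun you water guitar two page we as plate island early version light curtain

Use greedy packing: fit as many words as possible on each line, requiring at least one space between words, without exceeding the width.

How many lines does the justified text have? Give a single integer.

Answer: 9

Derivation:
Line 1: ['oats', 'gentle', 'memory'] (min_width=18, slack=1)
Line 2: ['salt', 'two', 'evening', 'a'] (min_width=18, slack=1)
Line 3: ['architect', 'happy'] (min_width=15, slack=4)
Line 4: ['tired', 'knife', 'run'] (min_width=15, slack=4)
Line 5: ['snow', 'sun', 'you', 'water'] (min_width=18, slack=1)
Line 6: ['guitar', 'two', 'page', 'we'] (min_width=18, slack=1)
Line 7: ['as', 'plate', 'island'] (min_width=15, slack=4)
Line 8: ['early', 'version', 'light'] (min_width=19, slack=0)
Line 9: ['curtain'] (min_width=7, slack=12)
Total lines: 9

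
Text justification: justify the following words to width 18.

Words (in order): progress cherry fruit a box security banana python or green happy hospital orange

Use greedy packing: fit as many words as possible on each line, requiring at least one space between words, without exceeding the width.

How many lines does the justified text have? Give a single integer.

Answer: 6

Derivation:
Line 1: ['progress', 'cherry'] (min_width=15, slack=3)
Line 2: ['fruit', 'a', 'box'] (min_width=11, slack=7)
Line 3: ['security', 'banana'] (min_width=15, slack=3)
Line 4: ['python', 'or', 'green'] (min_width=15, slack=3)
Line 5: ['happy', 'hospital'] (min_width=14, slack=4)
Line 6: ['orange'] (min_width=6, slack=12)
Total lines: 6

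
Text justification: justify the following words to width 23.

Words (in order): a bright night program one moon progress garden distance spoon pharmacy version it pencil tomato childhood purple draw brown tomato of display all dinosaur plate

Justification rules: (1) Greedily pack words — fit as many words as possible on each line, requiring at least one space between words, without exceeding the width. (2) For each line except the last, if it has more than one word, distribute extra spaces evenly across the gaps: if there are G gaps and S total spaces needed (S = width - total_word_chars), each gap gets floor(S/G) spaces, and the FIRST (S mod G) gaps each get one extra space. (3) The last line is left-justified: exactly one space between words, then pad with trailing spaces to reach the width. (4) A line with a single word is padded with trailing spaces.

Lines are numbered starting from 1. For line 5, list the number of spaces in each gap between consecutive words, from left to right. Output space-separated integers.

Answer: 1 1

Derivation:
Line 1: ['a', 'bright', 'night', 'program'] (min_width=22, slack=1)
Line 2: ['one', 'moon', 'progress'] (min_width=17, slack=6)
Line 3: ['garden', 'distance', 'spoon'] (min_width=21, slack=2)
Line 4: ['pharmacy', 'version', 'it'] (min_width=19, slack=4)
Line 5: ['pencil', 'tomato', 'childhood'] (min_width=23, slack=0)
Line 6: ['purple', 'draw', 'brown'] (min_width=17, slack=6)
Line 7: ['tomato', 'of', 'display', 'all'] (min_width=21, slack=2)
Line 8: ['dinosaur', 'plate'] (min_width=14, slack=9)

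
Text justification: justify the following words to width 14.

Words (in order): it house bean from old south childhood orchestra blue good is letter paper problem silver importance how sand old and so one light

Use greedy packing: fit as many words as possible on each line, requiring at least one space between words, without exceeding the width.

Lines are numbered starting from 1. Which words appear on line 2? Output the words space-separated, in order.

Answer: from old south

Derivation:
Line 1: ['it', 'house', 'bean'] (min_width=13, slack=1)
Line 2: ['from', 'old', 'south'] (min_width=14, slack=0)
Line 3: ['childhood'] (min_width=9, slack=5)
Line 4: ['orchestra', 'blue'] (min_width=14, slack=0)
Line 5: ['good', 'is', 'letter'] (min_width=14, slack=0)
Line 6: ['paper', 'problem'] (min_width=13, slack=1)
Line 7: ['silver'] (min_width=6, slack=8)
Line 8: ['importance', 'how'] (min_width=14, slack=0)
Line 9: ['sand', 'old', 'and'] (min_width=12, slack=2)
Line 10: ['so', 'one', 'light'] (min_width=12, slack=2)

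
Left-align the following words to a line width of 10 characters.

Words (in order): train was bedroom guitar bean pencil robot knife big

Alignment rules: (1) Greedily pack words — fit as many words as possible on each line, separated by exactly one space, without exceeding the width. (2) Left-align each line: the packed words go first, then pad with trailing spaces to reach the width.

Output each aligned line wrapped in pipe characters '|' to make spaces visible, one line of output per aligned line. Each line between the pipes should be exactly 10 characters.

Line 1: ['train', 'was'] (min_width=9, slack=1)
Line 2: ['bedroom'] (min_width=7, slack=3)
Line 3: ['guitar'] (min_width=6, slack=4)
Line 4: ['bean'] (min_width=4, slack=6)
Line 5: ['pencil'] (min_width=6, slack=4)
Line 6: ['robot'] (min_width=5, slack=5)
Line 7: ['knife', 'big'] (min_width=9, slack=1)

Answer: |train was |
|bedroom   |
|guitar    |
|bean      |
|pencil    |
|robot     |
|knife big |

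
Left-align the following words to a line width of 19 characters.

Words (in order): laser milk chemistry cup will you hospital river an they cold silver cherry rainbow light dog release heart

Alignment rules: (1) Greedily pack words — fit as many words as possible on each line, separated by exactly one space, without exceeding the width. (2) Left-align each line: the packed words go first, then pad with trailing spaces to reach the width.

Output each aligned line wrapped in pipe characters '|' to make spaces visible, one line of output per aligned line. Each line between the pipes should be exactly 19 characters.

Line 1: ['laser', 'milk'] (min_width=10, slack=9)
Line 2: ['chemistry', 'cup', 'will'] (min_width=18, slack=1)
Line 3: ['you', 'hospital', 'river'] (min_width=18, slack=1)
Line 4: ['an', 'they', 'cold', 'silver'] (min_width=19, slack=0)
Line 5: ['cherry', 'rainbow'] (min_width=14, slack=5)
Line 6: ['light', 'dog', 'release'] (min_width=17, slack=2)
Line 7: ['heart'] (min_width=5, slack=14)

Answer: |laser milk         |
|chemistry cup will |
|you hospital river |
|an they cold silver|
|cherry rainbow     |
|light dog release  |
|heart              |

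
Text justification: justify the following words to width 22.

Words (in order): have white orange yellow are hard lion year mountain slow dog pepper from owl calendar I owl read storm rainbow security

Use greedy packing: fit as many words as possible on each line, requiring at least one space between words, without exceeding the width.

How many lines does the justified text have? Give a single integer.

Answer: 6

Derivation:
Line 1: ['have', 'white', 'orange'] (min_width=17, slack=5)
Line 2: ['yellow', 'are', 'hard', 'lion'] (min_width=20, slack=2)
Line 3: ['year', 'mountain', 'slow', 'dog'] (min_width=22, slack=0)
Line 4: ['pepper', 'from', 'owl'] (min_width=15, slack=7)
Line 5: ['calendar', 'I', 'owl', 'read'] (min_width=19, slack=3)
Line 6: ['storm', 'rainbow', 'security'] (min_width=22, slack=0)
Total lines: 6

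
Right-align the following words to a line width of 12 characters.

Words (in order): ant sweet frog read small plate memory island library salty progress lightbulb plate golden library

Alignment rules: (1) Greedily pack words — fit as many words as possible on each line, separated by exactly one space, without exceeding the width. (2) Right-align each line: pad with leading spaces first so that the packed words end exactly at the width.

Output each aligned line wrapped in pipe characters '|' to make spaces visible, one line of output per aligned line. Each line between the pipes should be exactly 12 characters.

Answer: |   ant sweet|
|   frog read|
| small plate|
|      memory|
|      island|
|     library|
|       salty|
|    progress|
|   lightbulb|
|plate golden|
|     library|

Derivation:
Line 1: ['ant', 'sweet'] (min_width=9, slack=3)
Line 2: ['frog', 'read'] (min_width=9, slack=3)
Line 3: ['small', 'plate'] (min_width=11, slack=1)
Line 4: ['memory'] (min_width=6, slack=6)
Line 5: ['island'] (min_width=6, slack=6)
Line 6: ['library'] (min_width=7, slack=5)
Line 7: ['salty'] (min_width=5, slack=7)
Line 8: ['progress'] (min_width=8, slack=4)
Line 9: ['lightbulb'] (min_width=9, slack=3)
Line 10: ['plate', 'golden'] (min_width=12, slack=0)
Line 11: ['library'] (min_width=7, slack=5)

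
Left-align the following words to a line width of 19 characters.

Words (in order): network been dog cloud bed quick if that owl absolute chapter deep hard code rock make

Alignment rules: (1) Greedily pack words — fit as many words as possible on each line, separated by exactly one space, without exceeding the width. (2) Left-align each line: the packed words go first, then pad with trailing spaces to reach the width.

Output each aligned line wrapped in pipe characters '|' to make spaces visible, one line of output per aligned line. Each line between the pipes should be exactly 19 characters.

Line 1: ['network', 'been', 'dog'] (min_width=16, slack=3)
Line 2: ['cloud', 'bed', 'quick', 'if'] (min_width=18, slack=1)
Line 3: ['that', 'owl', 'absolute'] (min_width=17, slack=2)
Line 4: ['chapter', 'deep', 'hard'] (min_width=17, slack=2)
Line 5: ['code', 'rock', 'make'] (min_width=14, slack=5)

Answer: |network been dog   |
|cloud bed quick if |
|that owl absolute  |
|chapter deep hard  |
|code rock make     |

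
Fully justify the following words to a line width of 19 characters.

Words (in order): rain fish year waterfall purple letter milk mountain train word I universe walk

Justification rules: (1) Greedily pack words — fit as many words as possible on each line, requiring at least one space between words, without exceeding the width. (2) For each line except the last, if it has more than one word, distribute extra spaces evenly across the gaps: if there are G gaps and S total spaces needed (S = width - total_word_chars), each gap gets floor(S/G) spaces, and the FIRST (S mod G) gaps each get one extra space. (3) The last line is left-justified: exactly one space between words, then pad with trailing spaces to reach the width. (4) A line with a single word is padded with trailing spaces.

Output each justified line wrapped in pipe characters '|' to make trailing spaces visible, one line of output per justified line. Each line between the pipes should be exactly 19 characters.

Line 1: ['rain', 'fish', 'year'] (min_width=14, slack=5)
Line 2: ['waterfall', 'purple'] (min_width=16, slack=3)
Line 3: ['letter', 'milk'] (min_width=11, slack=8)
Line 4: ['mountain', 'train', 'word'] (min_width=19, slack=0)
Line 5: ['I', 'universe', 'walk'] (min_width=15, slack=4)

Answer: |rain    fish   year|
|waterfall    purple|
|letter         milk|
|mountain train word|
|I universe walk    |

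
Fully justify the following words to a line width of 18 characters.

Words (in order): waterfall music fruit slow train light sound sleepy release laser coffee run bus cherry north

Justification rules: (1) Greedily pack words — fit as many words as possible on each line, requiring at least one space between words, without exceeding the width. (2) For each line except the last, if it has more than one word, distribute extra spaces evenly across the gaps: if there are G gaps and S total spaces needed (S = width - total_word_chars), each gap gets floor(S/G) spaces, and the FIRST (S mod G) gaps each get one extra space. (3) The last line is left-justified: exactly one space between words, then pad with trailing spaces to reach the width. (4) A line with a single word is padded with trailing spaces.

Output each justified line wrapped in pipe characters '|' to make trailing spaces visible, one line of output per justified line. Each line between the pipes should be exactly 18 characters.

Line 1: ['waterfall', 'music'] (min_width=15, slack=3)
Line 2: ['fruit', 'slow', 'train'] (min_width=16, slack=2)
Line 3: ['light', 'sound', 'sleepy'] (min_width=18, slack=0)
Line 4: ['release', 'laser'] (min_width=13, slack=5)
Line 5: ['coffee', 'run', 'bus'] (min_width=14, slack=4)
Line 6: ['cherry', 'north'] (min_width=12, slack=6)

Answer: |waterfall    music|
|fruit  slow  train|
|light sound sleepy|
|release      laser|
|coffee   run   bus|
|cherry north      |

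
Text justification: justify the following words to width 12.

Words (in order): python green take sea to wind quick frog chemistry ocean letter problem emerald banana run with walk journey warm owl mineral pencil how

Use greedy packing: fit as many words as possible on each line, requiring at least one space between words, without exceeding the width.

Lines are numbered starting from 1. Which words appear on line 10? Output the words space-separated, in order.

Answer: with walk

Derivation:
Line 1: ['python', 'green'] (min_width=12, slack=0)
Line 2: ['take', 'sea', 'to'] (min_width=11, slack=1)
Line 3: ['wind', 'quick'] (min_width=10, slack=2)
Line 4: ['frog'] (min_width=4, slack=8)
Line 5: ['chemistry'] (min_width=9, slack=3)
Line 6: ['ocean', 'letter'] (min_width=12, slack=0)
Line 7: ['problem'] (min_width=7, slack=5)
Line 8: ['emerald'] (min_width=7, slack=5)
Line 9: ['banana', 'run'] (min_width=10, slack=2)
Line 10: ['with', 'walk'] (min_width=9, slack=3)
Line 11: ['journey', 'warm'] (min_width=12, slack=0)
Line 12: ['owl', 'mineral'] (min_width=11, slack=1)
Line 13: ['pencil', 'how'] (min_width=10, slack=2)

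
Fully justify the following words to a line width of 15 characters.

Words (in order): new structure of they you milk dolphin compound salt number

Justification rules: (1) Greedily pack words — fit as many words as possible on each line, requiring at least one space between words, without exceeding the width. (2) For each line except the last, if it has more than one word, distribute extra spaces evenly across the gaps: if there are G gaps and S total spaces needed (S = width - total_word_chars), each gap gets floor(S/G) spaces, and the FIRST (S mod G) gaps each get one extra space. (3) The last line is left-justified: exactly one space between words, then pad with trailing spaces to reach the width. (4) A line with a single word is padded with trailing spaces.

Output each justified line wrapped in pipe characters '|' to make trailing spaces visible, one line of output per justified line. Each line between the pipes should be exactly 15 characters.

Line 1: ['new', 'structure'] (min_width=13, slack=2)
Line 2: ['of', 'they', 'you'] (min_width=11, slack=4)
Line 3: ['milk', 'dolphin'] (min_width=12, slack=3)
Line 4: ['compound', 'salt'] (min_width=13, slack=2)
Line 5: ['number'] (min_width=6, slack=9)

Answer: |new   structure|
|of   they   you|
|milk    dolphin|
|compound   salt|
|number         |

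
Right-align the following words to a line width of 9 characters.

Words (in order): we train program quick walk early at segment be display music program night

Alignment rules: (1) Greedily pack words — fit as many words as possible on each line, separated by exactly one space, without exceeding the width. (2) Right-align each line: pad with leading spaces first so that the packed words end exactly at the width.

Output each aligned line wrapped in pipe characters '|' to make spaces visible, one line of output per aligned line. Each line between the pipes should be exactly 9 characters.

Answer: | we train|
|  program|
|    quick|
|     walk|
| early at|
|  segment|
|       be|
|  display|
|    music|
|  program|
|    night|

Derivation:
Line 1: ['we', 'train'] (min_width=8, slack=1)
Line 2: ['program'] (min_width=7, slack=2)
Line 3: ['quick'] (min_width=5, slack=4)
Line 4: ['walk'] (min_width=4, slack=5)
Line 5: ['early', 'at'] (min_width=8, slack=1)
Line 6: ['segment'] (min_width=7, slack=2)
Line 7: ['be'] (min_width=2, slack=7)
Line 8: ['display'] (min_width=7, slack=2)
Line 9: ['music'] (min_width=5, slack=4)
Line 10: ['program'] (min_width=7, slack=2)
Line 11: ['night'] (min_width=5, slack=4)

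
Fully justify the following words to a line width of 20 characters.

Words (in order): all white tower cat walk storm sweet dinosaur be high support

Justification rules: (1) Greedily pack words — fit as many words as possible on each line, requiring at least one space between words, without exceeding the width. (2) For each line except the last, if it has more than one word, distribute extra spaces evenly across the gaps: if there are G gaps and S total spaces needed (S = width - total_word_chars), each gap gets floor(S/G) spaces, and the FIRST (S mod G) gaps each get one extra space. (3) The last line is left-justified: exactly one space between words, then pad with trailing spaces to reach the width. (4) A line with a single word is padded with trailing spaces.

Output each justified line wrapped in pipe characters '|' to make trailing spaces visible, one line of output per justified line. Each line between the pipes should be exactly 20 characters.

Line 1: ['all', 'white', 'tower', 'cat'] (min_width=19, slack=1)
Line 2: ['walk', 'storm', 'sweet'] (min_width=16, slack=4)
Line 3: ['dinosaur', 'be', 'high'] (min_width=16, slack=4)
Line 4: ['support'] (min_width=7, slack=13)

Answer: |all  white tower cat|
|walk   storm   sweet|
|dinosaur   be   high|
|support             |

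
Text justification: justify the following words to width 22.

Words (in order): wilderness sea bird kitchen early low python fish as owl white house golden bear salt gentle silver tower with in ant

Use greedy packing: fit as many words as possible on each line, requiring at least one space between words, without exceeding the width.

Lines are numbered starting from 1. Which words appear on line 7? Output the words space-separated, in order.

Line 1: ['wilderness', 'sea', 'bird'] (min_width=19, slack=3)
Line 2: ['kitchen', 'early', 'low'] (min_width=17, slack=5)
Line 3: ['python', 'fish', 'as', 'owl'] (min_width=18, slack=4)
Line 4: ['white', 'house', 'golden'] (min_width=18, slack=4)
Line 5: ['bear', 'salt', 'gentle'] (min_width=16, slack=6)
Line 6: ['silver', 'tower', 'with', 'in'] (min_width=20, slack=2)
Line 7: ['ant'] (min_width=3, slack=19)

Answer: ant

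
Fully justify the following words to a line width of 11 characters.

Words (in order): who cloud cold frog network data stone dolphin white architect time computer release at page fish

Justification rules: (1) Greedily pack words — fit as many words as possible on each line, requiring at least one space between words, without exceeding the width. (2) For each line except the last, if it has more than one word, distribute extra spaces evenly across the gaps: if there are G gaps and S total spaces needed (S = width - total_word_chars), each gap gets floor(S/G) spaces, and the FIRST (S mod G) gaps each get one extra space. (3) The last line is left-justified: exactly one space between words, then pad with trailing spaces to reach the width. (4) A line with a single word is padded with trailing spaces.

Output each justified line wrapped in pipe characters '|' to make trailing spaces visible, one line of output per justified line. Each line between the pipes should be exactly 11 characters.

Answer: |who   cloud|
|cold   frog|
|network    |
|data  stone|
|dolphin    |
|white      |
|architect  |
|time       |
|computer   |
|release  at|
|page fish  |

Derivation:
Line 1: ['who', 'cloud'] (min_width=9, slack=2)
Line 2: ['cold', 'frog'] (min_width=9, slack=2)
Line 3: ['network'] (min_width=7, slack=4)
Line 4: ['data', 'stone'] (min_width=10, slack=1)
Line 5: ['dolphin'] (min_width=7, slack=4)
Line 6: ['white'] (min_width=5, slack=6)
Line 7: ['architect'] (min_width=9, slack=2)
Line 8: ['time'] (min_width=4, slack=7)
Line 9: ['computer'] (min_width=8, slack=3)
Line 10: ['release', 'at'] (min_width=10, slack=1)
Line 11: ['page', 'fish'] (min_width=9, slack=2)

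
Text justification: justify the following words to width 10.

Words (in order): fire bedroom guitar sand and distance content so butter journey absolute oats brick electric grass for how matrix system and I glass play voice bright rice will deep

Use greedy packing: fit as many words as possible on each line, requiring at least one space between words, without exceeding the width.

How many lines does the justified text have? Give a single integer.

Line 1: ['fire'] (min_width=4, slack=6)
Line 2: ['bedroom'] (min_width=7, slack=3)
Line 3: ['guitar'] (min_width=6, slack=4)
Line 4: ['sand', 'and'] (min_width=8, slack=2)
Line 5: ['distance'] (min_width=8, slack=2)
Line 6: ['content', 'so'] (min_width=10, slack=0)
Line 7: ['butter'] (min_width=6, slack=4)
Line 8: ['journey'] (min_width=7, slack=3)
Line 9: ['absolute'] (min_width=8, slack=2)
Line 10: ['oats', 'brick'] (min_width=10, slack=0)
Line 11: ['electric'] (min_width=8, slack=2)
Line 12: ['grass', 'for'] (min_width=9, slack=1)
Line 13: ['how', 'matrix'] (min_width=10, slack=0)
Line 14: ['system', 'and'] (min_width=10, slack=0)
Line 15: ['I', 'glass'] (min_width=7, slack=3)
Line 16: ['play', 'voice'] (min_width=10, slack=0)
Line 17: ['bright'] (min_width=6, slack=4)
Line 18: ['rice', 'will'] (min_width=9, slack=1)
Line 19: ['deep'] (min_width=4, slack=6)
Total lines: 19

Answer: 19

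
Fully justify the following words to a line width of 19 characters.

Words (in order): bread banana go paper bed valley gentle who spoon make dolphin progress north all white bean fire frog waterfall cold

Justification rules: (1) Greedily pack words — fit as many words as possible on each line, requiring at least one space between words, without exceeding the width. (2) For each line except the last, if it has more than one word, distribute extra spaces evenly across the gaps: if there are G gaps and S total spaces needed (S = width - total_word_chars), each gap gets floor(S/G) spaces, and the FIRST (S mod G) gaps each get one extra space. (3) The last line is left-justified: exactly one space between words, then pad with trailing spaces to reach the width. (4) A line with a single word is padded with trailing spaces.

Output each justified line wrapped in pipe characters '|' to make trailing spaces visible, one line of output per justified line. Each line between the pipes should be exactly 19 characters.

Line 1: ['bread', 'banana', 'go'] (min_width=15, slack=4)
Line 2: ['paper', 'bed', 'valley'] (min_width=16, slack=3)
Line 3: ['gentle', 'who', 'spoon'] (min_width=16, slack=3)
Line 4: ['make', 'dolphin'] (min_width=12, slack=7)
Line 5: ['progress', 'north', 'all'] (min_width=18, slack=1)
Line 6: ['white', 'bean', 'fire'] (min_width=15, slack=4)
Line 7: ['frog', 'waterfall', 'cold'] (min_width=19, slack=0)

Answer: |bread   banana   go|
|paper   bed  valley|
|gentle   who  spoon|
|make        dolphin|
|progress  north all|
|white   bean   fire|
|frog waterfall cold|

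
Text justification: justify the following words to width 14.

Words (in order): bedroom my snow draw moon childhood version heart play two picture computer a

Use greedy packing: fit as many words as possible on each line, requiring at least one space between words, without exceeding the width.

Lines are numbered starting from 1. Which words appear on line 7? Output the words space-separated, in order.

Answer: computer a

Derivation:
Line 1: ['bedroom', 'my'] (min_width=10, slack=4)
Line 2: ['snow', 'draw', 'moon'] (min_width=14, slack=0)
Line 3: ['childhood'] (min_width=9, slack=5)
Line 4: ['version', 'heart'] (min_width=13, slack=1)
Line 5: ['play', 'two'] (min_width=8, slack=6)
Line 6: ['picture'] (min_width=7, slack=7)
Line 7: ['computer', 'a'] (min_width=10, slack=4)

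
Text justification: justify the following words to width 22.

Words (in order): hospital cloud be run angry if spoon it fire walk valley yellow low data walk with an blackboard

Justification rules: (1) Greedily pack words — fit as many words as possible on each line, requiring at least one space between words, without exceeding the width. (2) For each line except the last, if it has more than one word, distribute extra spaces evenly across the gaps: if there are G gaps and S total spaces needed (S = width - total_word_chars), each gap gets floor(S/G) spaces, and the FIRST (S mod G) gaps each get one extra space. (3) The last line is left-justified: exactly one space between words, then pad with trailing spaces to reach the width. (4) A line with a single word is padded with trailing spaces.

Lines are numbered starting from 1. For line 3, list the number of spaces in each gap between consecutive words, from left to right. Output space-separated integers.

Line 1: ['hospital', 'cloud', 'be', 'run'] (min_width=21, slack=1)
Line 2: ['angry', 'if', 'spoon', 'it', 'fire'] (min_width=22, slack=0)
Line 3: ['walk', 'valley', 'yellow', 'low'] (min_width=22, slack=0)
Line 4: ['data', 'walk', 'with', 'an'] (min_width=17, slack=5)
Line 5: ['blackboard'] (min_width=10, slack=12)

Answer: 1 1 1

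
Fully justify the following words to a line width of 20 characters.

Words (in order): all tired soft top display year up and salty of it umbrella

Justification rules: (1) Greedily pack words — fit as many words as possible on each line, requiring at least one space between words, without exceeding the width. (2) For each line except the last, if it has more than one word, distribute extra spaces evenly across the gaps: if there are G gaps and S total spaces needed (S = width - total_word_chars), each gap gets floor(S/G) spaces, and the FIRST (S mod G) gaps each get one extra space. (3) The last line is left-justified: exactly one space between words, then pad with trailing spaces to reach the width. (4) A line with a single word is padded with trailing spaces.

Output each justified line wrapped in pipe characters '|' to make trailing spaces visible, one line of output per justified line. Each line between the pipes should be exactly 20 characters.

Answer: |all  tired  soft top|
|display  year up and|
|salty of it umbrella|

Derivation:
Line 1: ['all', 'tired', 'soft', 'top'] (min_width=18, slack=2)
Line 2: ['display', 'year', 'up', 'and'] (min_width=19, slack=1)
Line 3: ['salty', 'of', 'it', 'umbrella'] (min_width=20, slack=0)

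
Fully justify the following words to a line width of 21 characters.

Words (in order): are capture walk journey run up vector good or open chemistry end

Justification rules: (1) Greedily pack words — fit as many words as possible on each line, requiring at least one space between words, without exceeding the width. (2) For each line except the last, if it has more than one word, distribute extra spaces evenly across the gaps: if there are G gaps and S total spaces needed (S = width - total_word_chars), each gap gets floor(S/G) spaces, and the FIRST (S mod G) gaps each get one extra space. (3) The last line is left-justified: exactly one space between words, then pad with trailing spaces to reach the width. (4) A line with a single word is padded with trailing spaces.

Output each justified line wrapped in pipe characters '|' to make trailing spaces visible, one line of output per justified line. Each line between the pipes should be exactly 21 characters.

Answer: |are    capture   walk|
|journey run up vector|
|good      or     open|
|chemistry end        |

Derivation:
Line 1: ['are', 'capture', 'walk'] (min_width=16, slack=5)
Line 2: ['journey', 'run', 'up', 'vector'] (min_width=21, slack=0)
Line 3: ['good', 'or', 'open'] (min_width=12, slack=9)
Line 4: ['chemistry', 'end'] (min_width=13, slack=8)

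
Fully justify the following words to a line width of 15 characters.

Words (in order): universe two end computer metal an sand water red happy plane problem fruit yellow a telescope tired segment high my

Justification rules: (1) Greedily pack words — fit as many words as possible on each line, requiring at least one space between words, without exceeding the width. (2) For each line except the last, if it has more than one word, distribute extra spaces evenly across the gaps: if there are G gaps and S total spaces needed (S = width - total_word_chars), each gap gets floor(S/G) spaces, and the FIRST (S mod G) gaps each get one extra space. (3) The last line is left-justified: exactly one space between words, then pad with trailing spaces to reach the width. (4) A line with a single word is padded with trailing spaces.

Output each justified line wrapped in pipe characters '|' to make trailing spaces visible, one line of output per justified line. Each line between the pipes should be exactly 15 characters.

Answer: |universe    two|
|end    computer|
|metal  an  sand|
|water red happy|
|plane   problem|
|fruit  yellow a|
|telescope tired|
|segment high my|

Derivation:
Line 1: ['universe', 'two'] (min_width=12, slack=3)
Line 2: ['end', 'computer'] (min_width=12, slack=3)
Line 3: ['metal', 'an', 'sand'] (min_width=13, slack=2)
Line 4: ['water', 'red', 'happy'] (min_width=15, slack=0)
Line 5: ['plane', 'problem'] (min_width=13, slack=2)
Line 6: ['fruit', 'yellow', 'a'] (min_width=14, slack=1)
Line 7: ['telescope', 'tired'] (min_width=15, slack=0)
Line 8: ['segment', 'high', 'my'] (min_width=15, slack=0)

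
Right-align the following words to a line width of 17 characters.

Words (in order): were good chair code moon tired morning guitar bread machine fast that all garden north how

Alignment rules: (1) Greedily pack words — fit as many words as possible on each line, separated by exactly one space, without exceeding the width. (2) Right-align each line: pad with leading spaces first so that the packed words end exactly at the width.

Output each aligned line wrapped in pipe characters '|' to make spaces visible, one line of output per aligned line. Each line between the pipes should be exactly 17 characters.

Answer: |  were good chair|
|  code moon tired|
|   morning guitar|
|    bread machine|
|    fast that all|
| garden north how|

Derivation:
Line 1: ['were', 'good', 'chair'] (min_width=15, slack=2)
Line 2: ['code', 'moon', 'tired'] (min_width=15, slack=2)
Line 3: ['morning', 'guitar'] (min_width=14, slack=3)
Line 4: ['bread', 'machine'] (min_width=13, slack=4)
Line 5: ['fast', 'that', 'all'] (min_width=13, slack=4)
Line 6: ['garden', 'north', 'how'] (min_width=16, slack=1)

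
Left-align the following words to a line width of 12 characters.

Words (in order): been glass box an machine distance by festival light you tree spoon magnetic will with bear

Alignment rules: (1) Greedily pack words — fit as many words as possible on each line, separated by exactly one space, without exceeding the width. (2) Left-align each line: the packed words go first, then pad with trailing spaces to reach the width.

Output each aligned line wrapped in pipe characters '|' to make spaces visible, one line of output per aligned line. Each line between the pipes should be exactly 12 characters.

Answer: |been glass  |
|box an      |
|machine     |
|distance by |
|festival    |
|light you   |
|tree spoon  |
|magnetic    |
|will with   |
|bear        |

Derivation:
Line 1: ['been', 'glass'] (min_width=10, slack=2)
Line 2: ['box', 'an'] (min_width=6, slack=6)
Line 3: ['machine'] (min_width=7, slack=5)
Line 4: ['distance', 'by'] (min_width=11, slack=1)
Line 5: ['festival'] (min_width=8, slack=4)
Line 6: ['light', 'you'] (min_width=9, slack=3)
Line 7: ['tree', 'spoon'] (min_width=10, slack=2)
Line 8: ['magnetic'] (min_width=8, slack=4)
Line 9: ['will', 'with'] (min_width=9, slack=3)
Line 10: ['bear'] (min_width=4, slack=8)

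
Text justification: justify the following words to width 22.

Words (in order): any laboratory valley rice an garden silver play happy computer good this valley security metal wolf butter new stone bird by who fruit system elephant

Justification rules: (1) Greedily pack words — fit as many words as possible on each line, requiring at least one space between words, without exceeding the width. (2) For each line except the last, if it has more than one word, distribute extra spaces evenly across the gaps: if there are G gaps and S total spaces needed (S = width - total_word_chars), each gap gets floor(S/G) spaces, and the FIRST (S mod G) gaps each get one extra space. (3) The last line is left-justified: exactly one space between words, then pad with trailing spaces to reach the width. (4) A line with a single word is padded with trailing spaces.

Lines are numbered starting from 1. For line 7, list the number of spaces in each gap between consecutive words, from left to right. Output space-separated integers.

Answer: 2 2 2

Derivation:
Line 1: ['any', 'laboratory', 'valley'] (min_width=21, slack=1)
Line 2: ['rice', 'an', 'garden', 'silver'] (min_width=21, slack=1)
Line 3: ['play', 'happy', 'computer'] (min_width=19, slack=3)
Line 4: ['good', 'this', 'valley'] (min_width=16, slack=6)
Line 5: ['security', 'metal', 'wolf'] (min_width=19, slack=3)
Line 6: ['butter', 'new', 'stone', 'bird'] (min_width=21, slack=1)
Line 7: ['by', 'who', 'fruit', 'system'] (min_width=19, slack=3)
Line 8: ['elephant'] (min_width=8, slack=14)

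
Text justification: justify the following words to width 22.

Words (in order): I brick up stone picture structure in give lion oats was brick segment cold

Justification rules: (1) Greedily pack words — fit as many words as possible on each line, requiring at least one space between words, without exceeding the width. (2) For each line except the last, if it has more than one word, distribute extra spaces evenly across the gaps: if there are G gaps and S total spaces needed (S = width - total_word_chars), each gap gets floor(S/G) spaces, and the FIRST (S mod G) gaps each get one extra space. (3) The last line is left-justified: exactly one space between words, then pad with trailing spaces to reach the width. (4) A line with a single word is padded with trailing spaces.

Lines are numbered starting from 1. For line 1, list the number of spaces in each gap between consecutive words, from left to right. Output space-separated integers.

Line 1: ['I', 'brick', 'up', 'stone'] (min_width=16, slack=6)
Line 2: ['picture', 'structure', 'in'] (min_width=20, slack=2)
Line 3: ['give', 'lion', 'oats', 'was'] (min_width=18, slack=4)
Line 4: ['brick', 'segment', 'cold'] (min_width=18, slack=4)

Answer: 3 3 3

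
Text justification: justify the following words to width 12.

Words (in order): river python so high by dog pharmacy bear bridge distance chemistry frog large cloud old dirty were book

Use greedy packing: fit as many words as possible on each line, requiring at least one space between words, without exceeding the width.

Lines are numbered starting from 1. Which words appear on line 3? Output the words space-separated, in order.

Line 1: ['river', 'python'] (min_width=12, slack=0)
Line 2: ['so', 'high', 'by'] (min_width=10, slack=2)
Line 3: ['dog', 'pharmacy'] (min_width=12, slack=0)
Line 4: ['bear', 'bridge'] (min_width=11, slack=1)
Line 5: ['distance'] (min_width=8, slack=4)
Line 6: ['chemistry'] (min_width=9, slack=3)
Line 7: ['frog', 'large'] (min_width=10, slack=2)
Line 8: ['cloud', 'old'] (min_width=9, slack=3)
Line 9: ['dirty', 'were'] (min_width=10, slack=2)
Line 10: ['book'] (min_width=4, slack=8)

Answer: dog pharmacy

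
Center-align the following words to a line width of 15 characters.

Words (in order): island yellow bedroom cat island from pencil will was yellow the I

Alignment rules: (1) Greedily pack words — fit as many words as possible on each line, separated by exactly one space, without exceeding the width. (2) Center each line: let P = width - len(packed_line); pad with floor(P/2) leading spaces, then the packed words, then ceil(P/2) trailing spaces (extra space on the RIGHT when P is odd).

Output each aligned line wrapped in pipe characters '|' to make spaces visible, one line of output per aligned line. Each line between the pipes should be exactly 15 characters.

Answer: | island yellow |
|  bedroom cat  |
|  island from  |
|pencil will was|
| yellow the I  |

Derivation:
Line 1: ['island', 'yellow'] (min_width=13, slack=2)
Line 2: ['bedroom', 'cat'] (min_width=11, slack=4)
Line 3: ['island', 'from'] (min_width=11, slack=4)
Line 4: ['pencil', 'will', 'was'] (min_width=15, slack=0)
Line 5: ['yellow', 'the', 'I'] (min_width=12, slack=3)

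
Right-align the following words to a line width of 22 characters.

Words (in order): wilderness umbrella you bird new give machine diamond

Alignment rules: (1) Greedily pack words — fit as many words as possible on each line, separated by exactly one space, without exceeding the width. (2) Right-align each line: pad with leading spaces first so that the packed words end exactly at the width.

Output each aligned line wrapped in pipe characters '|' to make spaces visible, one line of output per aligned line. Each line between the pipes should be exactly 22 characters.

Line 1: ['wilderness', 'umbrella'] (min_width=19, slack=3)
Line 2: ['you', 'bird', 'new', 'give'] (min_width=17, slack=5)
Line 3: ['machine', 'diamond'] (min_width=15, slack=7)

Answer: |   wilderness umbrella|
|     you bird new give|
|       machine diamond|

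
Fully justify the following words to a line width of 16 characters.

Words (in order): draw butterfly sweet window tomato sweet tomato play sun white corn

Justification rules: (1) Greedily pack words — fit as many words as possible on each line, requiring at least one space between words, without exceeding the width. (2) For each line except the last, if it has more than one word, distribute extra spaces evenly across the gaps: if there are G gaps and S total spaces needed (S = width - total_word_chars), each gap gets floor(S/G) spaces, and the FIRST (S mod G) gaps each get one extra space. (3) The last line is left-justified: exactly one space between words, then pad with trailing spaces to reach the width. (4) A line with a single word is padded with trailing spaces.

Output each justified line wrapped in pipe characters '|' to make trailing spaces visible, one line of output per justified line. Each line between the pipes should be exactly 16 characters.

Answer: |draw   butterfly|
|sweet     window|
|tomato     sweet|
|tomato  play sun|
|white corn      |

Derivation:
Line 1: ['draw', 'butterfly'] (min_width=14, slack=2)
Line 2: ['sweet', 'window'] (min_width=12, slack=4)
Line 3: ['tomato', 'sweet'] (min_width=12, slack=4)
Line 4: ['tomato', 'play', 'sun'] (min_width=15, slack=1)
Line 5: ['white', 'corn'] (min_width=10, slack=6)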